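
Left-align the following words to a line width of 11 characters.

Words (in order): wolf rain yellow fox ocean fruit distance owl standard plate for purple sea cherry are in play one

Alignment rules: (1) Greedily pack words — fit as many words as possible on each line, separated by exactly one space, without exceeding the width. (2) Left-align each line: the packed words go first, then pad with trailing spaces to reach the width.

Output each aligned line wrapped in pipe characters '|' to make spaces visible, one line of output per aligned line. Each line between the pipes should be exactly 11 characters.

Answer: |wolf rain  |
|yellow fox |
|ocean fruit|
|distance   |
|owl        |
|standard   |
|plate for  |
|purple sea |
|cherry are |
|in play one|

Derivation:
Line 1: ['wolf', 'rain'] (min_width=9, slack=2)
Line 2: ['yellow', 'fox'] (min_width=10, slack=1)
Line 3: ['ocean', 'fruit'] (min_width=11, slack=0)
Line 4: ['distance'] (min_width=8, slack=3)
Line 5: ['owl'] (min_width=3, slack=8)
Line 6: ['standard'] (min_width=8, slack=3)
Line 7: ['plate', 'for'] (min_width=9, slack=2)
Line 8: ['purple', 'sea'] (min_width=10, slack=1)
Line 9: ['cherry', 'are'] (min_width=10, slack=1)
Line 10: ['in', 'play', 'one'] (min_width=11, slack=0)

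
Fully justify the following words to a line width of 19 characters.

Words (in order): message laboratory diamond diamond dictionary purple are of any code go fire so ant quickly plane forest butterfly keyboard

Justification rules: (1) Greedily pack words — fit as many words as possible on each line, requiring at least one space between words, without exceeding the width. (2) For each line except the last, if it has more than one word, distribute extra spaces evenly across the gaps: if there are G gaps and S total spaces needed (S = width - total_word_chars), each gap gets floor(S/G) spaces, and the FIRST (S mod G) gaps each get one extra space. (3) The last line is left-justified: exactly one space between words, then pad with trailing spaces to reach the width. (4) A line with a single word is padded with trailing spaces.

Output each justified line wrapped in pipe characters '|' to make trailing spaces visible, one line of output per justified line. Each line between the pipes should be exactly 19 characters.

Line 1: ['message', 'laboratory'] (min_width=18, slack=1)
Line 2: ['diamond', 'diamond'] (min_width=15, slack=4)
Line 3: ['dictionary', 'purple'] (min_width=17, slack=2)
Line 4: ['are', 'of', 'any', 'code', 'go'] (min_width=18, slack=1)
Line 5: ['fire', 'so', 'ant', 'quickly'] (min_width=19, slack=0)
Line 6: ['plane', 'forest'] (min_width=12, slack=7)
Line 7: ['butterfly', 'keyboard'] (min_width=18, slack=1)

Answer: |message  laboratory|
|diamond     diamond|
|dictionary   purple|
|are  of any code go|
|fire so ant quickly|
|plane        forest|
|butterfly keyboard |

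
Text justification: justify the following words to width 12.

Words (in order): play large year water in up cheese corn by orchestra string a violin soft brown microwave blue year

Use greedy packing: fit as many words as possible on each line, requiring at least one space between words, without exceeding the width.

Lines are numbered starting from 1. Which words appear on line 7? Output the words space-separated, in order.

Answer: violin soft

Derivation:
Line 1: ['play', 'large'] (min_width=10, slack=2)
Line 2: ['year', 'water'] (min_width=10, slack=2)
Line 3: ['in', 'up', 'cheese'] (min_width=12, slack=0)
Line 4: ['corn', 'by'] (min_width=7, slack=5)
Line 5: ['orchestra'] (min_width=9, slack=3)
Line 6: ['string', 'a'] (min_width=8, slack=4)
Line 7: ['violin', 'soft'] (min_width=11, slack=1)
Line 8: ['brown'] (min_width=5, slack=7)
Line 9: ['microwave'] (min_width=9, slack=3)
Line 10: ['blue', 'year'] (min_width=9, slack=3)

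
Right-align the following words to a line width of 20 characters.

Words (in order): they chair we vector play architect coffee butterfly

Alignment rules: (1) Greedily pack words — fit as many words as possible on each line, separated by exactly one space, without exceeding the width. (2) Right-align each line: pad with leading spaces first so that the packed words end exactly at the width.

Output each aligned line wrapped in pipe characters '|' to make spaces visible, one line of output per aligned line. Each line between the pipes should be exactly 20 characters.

Line 1: ['they', 'chair', 'we', 'vector'] (min_width=20, slack=0)
Line 2: ['play', 'architect'] (min_width=14, slack=6)
Line 3: ['coffee', 'butterfly'] (min_width=16, slack=4)

Answer: |they chair we vector|
|      play architect|
|    coffee butterfly|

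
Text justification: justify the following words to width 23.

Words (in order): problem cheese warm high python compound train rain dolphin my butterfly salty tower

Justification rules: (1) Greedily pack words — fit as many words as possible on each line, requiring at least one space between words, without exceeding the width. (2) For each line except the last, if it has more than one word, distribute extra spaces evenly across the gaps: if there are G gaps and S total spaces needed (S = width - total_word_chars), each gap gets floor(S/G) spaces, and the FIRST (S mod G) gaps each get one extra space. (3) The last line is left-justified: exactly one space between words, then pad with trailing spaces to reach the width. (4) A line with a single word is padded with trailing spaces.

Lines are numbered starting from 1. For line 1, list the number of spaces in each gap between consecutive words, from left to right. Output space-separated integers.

Answer: 3 3

Derivation:
Line 1: ['problem', 'cheese', 'warm'] (min_width=19, slack=4)
Line 2: ['high', 'python', 'compound'] (min_width=20, slack=3)
Line 3: ['train', 'rain', 'dolphin', 'my'] (min_width=21, slack=2)
Line 4: ['butterfly', 'salty', 'tower'] (min_width=21, slack=2)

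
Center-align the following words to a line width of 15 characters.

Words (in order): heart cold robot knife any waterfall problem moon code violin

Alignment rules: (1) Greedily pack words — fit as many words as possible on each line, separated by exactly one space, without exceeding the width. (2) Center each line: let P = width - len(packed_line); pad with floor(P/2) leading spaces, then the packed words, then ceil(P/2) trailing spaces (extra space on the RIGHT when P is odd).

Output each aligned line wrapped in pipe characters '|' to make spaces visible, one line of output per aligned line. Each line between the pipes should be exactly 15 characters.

Line 1: ['heart', 'cold'] (min_width=10, slack=5)
Line 2: ['robot', 'knife', 'any'] (min_width=15, slack=0)
Line 3: ['waterfall'] (min_width=9, slack=6)
Line 4: ['problem', 'moon'] (min_width=12, slack=3)
Line 5: ['code', 'violin'] (min_width=11, slack=4)

Answer: |  heart cold   |
|robot knife any|
|   waterfall   |
| problem moon  |
|  code violin  |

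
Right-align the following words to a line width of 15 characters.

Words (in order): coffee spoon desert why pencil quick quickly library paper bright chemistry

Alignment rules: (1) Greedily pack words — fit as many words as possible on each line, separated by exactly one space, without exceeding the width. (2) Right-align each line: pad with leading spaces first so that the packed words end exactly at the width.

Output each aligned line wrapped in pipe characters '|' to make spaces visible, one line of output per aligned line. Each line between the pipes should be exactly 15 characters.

Answer: |   coffee spoon|
|     desert why|
|   pencil quick|
|quickly library|
|   paper bright|
|      chemistry|

Derivation:
Line 1: ['coffee', 'spoon'] (min_width=12, slack=3)
Line 2: ['desert', 'why'] (min_width=10, slack=5)
Line 3: ['pencil', 'quick'] (min_width=12, slack=3)
Line 4: ['quickly', 'library'] (min_width=15, slack=0)
Line 5: ['paper', 'bright'] (min_width=12, slack=3)
Line 6: ['chemistry'] (min_width=9, slack=6)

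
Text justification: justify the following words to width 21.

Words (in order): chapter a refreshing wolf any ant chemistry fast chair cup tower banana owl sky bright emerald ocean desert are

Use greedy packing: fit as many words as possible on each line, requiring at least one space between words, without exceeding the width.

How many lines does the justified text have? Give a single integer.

Line 1: ['chapter', 'a', 'refreshing'] (min_width=20, slack=1)
Line 2: ['wolf', 'any', 'ant'] (min_width=12, slack=9)
Line 3: ['chemistry', 'fast', 'chair'] (min_width=20, slack=1)
Line 4: ['cup', 'tower', 'banana', 'owl'] (min_width=20, slack=1)
Line 5: ['sky', 'bright', 'emerald'] (min_width=18, slack=3)
Line 6: ['ocean', 'desert', 'are'] (min_width=16, slack=5)
Total lines: 6

Answer: 6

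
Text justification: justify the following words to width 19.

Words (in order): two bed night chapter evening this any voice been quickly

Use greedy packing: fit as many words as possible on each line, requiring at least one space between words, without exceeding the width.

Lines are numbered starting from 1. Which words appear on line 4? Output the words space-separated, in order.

Answer: quickly

Derivation:
Line 1: ['two', 'bed', 'night'] (min_width=13, slack=6)
Line 2: ['chapter', 'evening'] (min_width=15, slack=4)
Line 3: ['this', 'any', 'voice', 'been'] (min_width=19, slack=0)
Line 4: ['quickly'] (min_width=7, slack=12)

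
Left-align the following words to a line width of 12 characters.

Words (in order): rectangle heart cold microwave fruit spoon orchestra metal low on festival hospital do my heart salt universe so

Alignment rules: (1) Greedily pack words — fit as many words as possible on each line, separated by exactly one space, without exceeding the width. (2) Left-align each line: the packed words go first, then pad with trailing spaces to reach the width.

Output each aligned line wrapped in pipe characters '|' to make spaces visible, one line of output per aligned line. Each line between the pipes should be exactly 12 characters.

Answer: |rectangle   |
|heart cold  |
|microwave   |
|fruit spoon |
|orchestra   |
|metal low on|
|festival    |
|hospital do |
|my heart    |
|salt        |
|universe so |

Derivation:
Line 1: ['rectangle'] (min_width=9, slack=3)
Line 2: ['heart', 'cold'] (min_width=10, slack=2)
Line 3: ['microwave'] (min_width=9, slack=3)
Line 4: ['fruit', 'spoon'] (min_width=11, slack=1)
Line 5: ['orchestra'] (min_width=9, slack=3)
Line 6: ['metal', 'low', 'on'] (min_width=12, slack=0)
Line 7: ['festival'] (min_width=8, slack=4)
Line 8: ['hospital', 'do'] (min_width=11, slack=1)
Line 9: ['my', 'heart'] (min_width=8, slack=4)
Line 10: ['salt'] (min_width=4, slack=8)
Line 11: ['universe', 'so'] (min_width=11, slack=1)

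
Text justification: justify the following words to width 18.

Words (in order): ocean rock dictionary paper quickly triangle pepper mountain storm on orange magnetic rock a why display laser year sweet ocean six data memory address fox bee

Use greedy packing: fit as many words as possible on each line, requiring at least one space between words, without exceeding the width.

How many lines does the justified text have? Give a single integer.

Line 1: ['ocean', 'rock'] (min_width=10, slack=8)
Line 2: ['dictionary', 'paper'] (min_width=16, slack=2)
Line 3: ['quickly', 'triangle'] (min_width=16, slack=2)
Line 4: ['pepper', 'mountain'] (min_width=15, slack=3)
Line 5: ['storm', 'on', 'orange'] (min_width=15, slack=3)
Line 6: ['magnetic', 'rock', 'a'] (min_width=15, slack=3)
Line 7: ['why', 'display', 'laser'] (min_width=17, slack=1)
Line 8: ['year', 'sweet', 'ocean'] (min_width=16, slack=2)
Line 9: ['six', 'data', 'memory'] (min_width=15, slack=3)
Line 10: ['address', 'fox', 'bee'] (min_width=15, slack=3)
Total lines: 10

Answer: 10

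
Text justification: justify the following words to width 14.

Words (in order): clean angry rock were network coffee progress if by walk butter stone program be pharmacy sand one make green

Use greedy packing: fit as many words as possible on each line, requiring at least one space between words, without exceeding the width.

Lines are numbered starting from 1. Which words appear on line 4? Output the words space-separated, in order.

Answer: progress if by

Derivation:
Line 1: ['clean', 'angry'] (min_width=11, slack=3)
Line 2: ['rock', 'were'] (min_width=9, slack=5)
Line 3: ['network', 'coffee'] (min_width=14, slack=0)
Line 4: ['progress', 'if', 'by'] (min_width=14, slack=0)
Line 5: ['walk', 'butter'] (min_width=11, slack=3)
Line 6: ['stone', 'program'] (min_width=13, slack=1)
Line 7: ['be', 'pharmacy'] (min_width=11, slack=3)
Line 8: ['sand', 'one', 'make'] (min_width=13, slack=1)
Line 9: ['green'] (min_width=5, slack=9)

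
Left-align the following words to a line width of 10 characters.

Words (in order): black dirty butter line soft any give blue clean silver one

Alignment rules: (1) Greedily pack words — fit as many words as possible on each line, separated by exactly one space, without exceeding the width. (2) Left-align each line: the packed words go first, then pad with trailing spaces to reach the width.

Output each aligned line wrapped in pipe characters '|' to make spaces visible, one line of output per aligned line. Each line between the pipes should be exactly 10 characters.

Line 1: ['black'] (min_width=5, slack=5)
Line 2: ['dirty'] (min_width=5, slack=5)
Line 3: ['butter'] (min_width=6, slack=4)
Line 4: ['line', 'soft'] (min_width=9, slack=1)
Line 5: ['any', 'give'] (min_width=8, slack=2)
Line 6: ['blue', 'clean'] (min_width=10, slack=0)
Line 7: ['silver', 'one'] (min_width=10, slack=0)

Answer: |black     |
|dirty     |
|butter    |
|line soft |
|any give  |
|blue clean|
|silver one|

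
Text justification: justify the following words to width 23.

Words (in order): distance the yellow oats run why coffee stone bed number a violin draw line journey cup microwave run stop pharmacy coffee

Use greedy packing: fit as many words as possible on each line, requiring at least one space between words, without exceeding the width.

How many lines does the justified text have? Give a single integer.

Line 1: ['distance', 'the', 'yellow'] (min_width=19, slack=4)
Line 2: ['oats', 'run', 'why', 'coffee'] (min_width=19, slack=4)
Line 3: ['stone', 'bed', 'number', 'a'] (min_width=18, slack=5)
Line 4: ['violin', 'draw', 'line'] (min_width=16, slack=7)
Line 5: ['journey', 'cup', 'microwave'] (min_width=21, slack=2)
Line 6: ['run', 'stop', 'pharmacy'] (min_width=17, slack=6)
Line 7: ['coffee'] (min_width=6, slack=17)
Total lines: 7

Answer: 7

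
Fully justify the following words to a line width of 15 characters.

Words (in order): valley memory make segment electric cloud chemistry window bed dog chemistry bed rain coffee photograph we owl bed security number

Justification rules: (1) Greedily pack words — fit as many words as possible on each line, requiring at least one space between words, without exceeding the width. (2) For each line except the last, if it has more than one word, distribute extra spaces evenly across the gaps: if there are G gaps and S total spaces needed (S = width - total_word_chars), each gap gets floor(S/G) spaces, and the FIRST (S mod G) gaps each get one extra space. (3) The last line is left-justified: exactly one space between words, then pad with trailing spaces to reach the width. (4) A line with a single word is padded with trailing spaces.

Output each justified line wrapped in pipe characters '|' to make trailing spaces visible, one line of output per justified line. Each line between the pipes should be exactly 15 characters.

Answer: |valley   memory|
|make    segment|
|electric  cloud|
|chemistry      |
|window  bed dog|
|chemistry   bed|
|rain     coffee|
|photograph   we|
|owl         bed|
|security number|

Derivation:
Line 1: ['valley', 'memory'] (min_width=13, slack=2)
Line 2: ['make', 'segment'] (min_width=12, slack=3)
Line 3: ['electric', 'cloud'] (min_width=14, slack=1)
Line 4: ['chemistry'] (min_width=9, slack=6)
Line 5: ['window', 'bed', 'dog'] (min_width=14, slack=1)
Line 6: ['chemistry', 'bed'] (min_width=13, slack=2)
Line 7: ['rain', 'coffee'] (min_width=11, slack=4)
Line 8: ['photograph', 'we'] (min_width=13, slack=2)
Line 9: ['owl', 'bed'] (min_width=7, slack=8)
Line 10: ['security', 'number'] (min_width=15, slack=0)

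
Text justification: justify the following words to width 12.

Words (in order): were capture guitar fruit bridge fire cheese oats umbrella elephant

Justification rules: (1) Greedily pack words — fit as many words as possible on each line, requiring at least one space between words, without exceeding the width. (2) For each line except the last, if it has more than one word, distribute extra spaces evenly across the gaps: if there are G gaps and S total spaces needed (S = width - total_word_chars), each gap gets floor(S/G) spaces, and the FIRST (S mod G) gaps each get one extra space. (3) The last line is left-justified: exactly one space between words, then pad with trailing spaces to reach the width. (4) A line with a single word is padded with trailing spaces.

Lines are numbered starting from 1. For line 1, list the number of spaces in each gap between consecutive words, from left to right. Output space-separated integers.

Answer: 1

Derivation:
Line 1: ['were', 'capture'] (min_width=12, slack=0)
Line 2: ['guitar', 'fruit'] (min_width=12, slack=0)
Line 3: ['bridge', 'fire'] (min_width=11, slack=1)
Line 4: ['cheese', 'oats'] (min_width=11, slack=1)
Line 5: ['umbrella'] (min_width=8, slack=4)
Line 6: ['elephant'] (min_width=8, slack=4)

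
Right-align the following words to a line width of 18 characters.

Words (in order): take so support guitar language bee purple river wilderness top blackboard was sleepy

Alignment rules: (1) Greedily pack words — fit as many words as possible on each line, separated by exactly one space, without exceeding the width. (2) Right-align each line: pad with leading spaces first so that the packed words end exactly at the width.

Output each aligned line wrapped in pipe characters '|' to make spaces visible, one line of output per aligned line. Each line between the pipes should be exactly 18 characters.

Line 1: ['take', 'so', 'support'] (min_width=15, slack=3)
Line 2: ['guitar', 'language'] (min_width=15, slack=3)
Line 3: ['bee', 'purple', 'river'] (min_width=16, slack=2)
Line 4: ['wilderness', 'top'] (min_width=14, slack=4)
Line 5: ['blackboard', 'was'] (min_width=14, slack=4)
Line 6: ['sleepy'] (min_width=6, slack=12)

Answer: |   take so support|
|   guitar language|
|  bee purple river|
|    wilderness top|
|    blackboard was|
|            sleepy|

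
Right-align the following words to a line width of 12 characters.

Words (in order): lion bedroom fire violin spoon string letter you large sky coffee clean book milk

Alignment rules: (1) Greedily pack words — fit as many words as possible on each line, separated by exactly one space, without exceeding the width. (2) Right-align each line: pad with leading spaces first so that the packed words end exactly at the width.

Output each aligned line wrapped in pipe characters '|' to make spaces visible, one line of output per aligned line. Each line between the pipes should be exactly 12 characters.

Answer: |lion bedroom|
| fire violin|
|spoon string|
|  letter you|
|   large sky|
|coffee clean|
|   book milk|

Derivation:
Line 1: ['lion', 'bedroom'] (min_width=12, slack=0)
Line 2: ['fire', 'violin'] (min_width=11, slack=1)
Line 3: ['spoon', 'string'] (min_width=12, slack=0)
Line 4: ['letter', 'you'] (min_width=10, slack=2)
Line 5: ['large', 'sky'] (min_width=9, slack=3)
Line 6: ['coffee', 'clean'] (min_width=12, slack=0)
Line 7: ['book', 'milk'] (min_width=9, slack=3)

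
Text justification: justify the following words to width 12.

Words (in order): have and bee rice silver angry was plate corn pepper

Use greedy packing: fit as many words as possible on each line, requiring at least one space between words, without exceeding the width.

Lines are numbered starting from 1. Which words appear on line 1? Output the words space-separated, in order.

Answer: have and bee

Derivation:
Line 1: ['have', 'and', 'bee'] (min_width=12, slack=0)
Line 2: ['rice', 'silver'] (min_width=11, slack=1)
Line 3: ['angry', 'was'] (min_width=9, slack=3)
Line 4: ['plate', 'corn'] (min_width=10, slack=2)
Line 5: ['pepper'] (min_width=6, slack=6)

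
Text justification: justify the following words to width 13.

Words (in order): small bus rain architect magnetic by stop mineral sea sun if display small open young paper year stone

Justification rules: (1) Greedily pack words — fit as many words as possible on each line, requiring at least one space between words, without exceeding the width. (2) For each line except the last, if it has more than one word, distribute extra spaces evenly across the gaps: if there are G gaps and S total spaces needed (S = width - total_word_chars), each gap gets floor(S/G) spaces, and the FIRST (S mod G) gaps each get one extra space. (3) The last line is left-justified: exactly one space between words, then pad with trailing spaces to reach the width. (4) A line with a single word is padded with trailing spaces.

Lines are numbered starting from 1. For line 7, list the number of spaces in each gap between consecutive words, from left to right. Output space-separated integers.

Answer: 1

Derivation:
Line 1: ['small', 'bus'] (min_width=9, slack=4)
Line 2: ['rain'] (min_width=4, slack=9)
Line 3: ['architect'] (min_width=9, slack=4)
Line 4: ['magnetic', 'by'] (min_width=11, slack=2)
Line 5: ['stop', 'mineral'] (min_width=12, slack=1)
Line 6: ['sea', 'sun', 'if'] (min_width=10, slack=3)
Line 7: ['display', 'small'] (min_width=13, slack=0)
Line 8: ['open', 'young'] (min_width=10, slack=3)
Line 9: ['paper', 'year'] (min_width=10, slack=3)
Line 10: ['stone'] (min_width=5, slack=8)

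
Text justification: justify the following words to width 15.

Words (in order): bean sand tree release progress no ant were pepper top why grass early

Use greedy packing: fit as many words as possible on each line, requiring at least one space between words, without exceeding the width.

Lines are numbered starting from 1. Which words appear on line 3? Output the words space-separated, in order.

Line 1: ['bean', 'sand', 'tree'] (min_width=14, slack=1)
Line 2: ['release'] (min_width=7, slack=8)
Line 3: ['progress', 'no', 'ant'] (min_width=15, slack=0)
Line 4: ['were', 'pepper', 'top'] (min_width=15, slack=0)
Line 5: ['why', 'grass', 'early'] (min_width=15, slack=0)

Answer: progress no ant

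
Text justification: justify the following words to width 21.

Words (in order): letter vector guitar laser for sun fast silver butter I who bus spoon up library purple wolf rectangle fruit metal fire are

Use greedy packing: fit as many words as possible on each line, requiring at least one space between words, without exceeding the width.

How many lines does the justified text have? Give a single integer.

Answer: 6

Derivation:
Line 1: ['letter', 'vector', 'guitar'] (min_width=20, slack=1)
Line 2: ['laser', 'for', 'sun', 'fast'] (min_width=18, slack=3)
Line 3: ['silver', 'butter', 'I', 'who'] (min_width=19, slack=2)
Line 4: ['bus', 'spoon', 'up', 'library'] (min_width=20, slack=1)
Line 5: ['purple', 'wolf', 'rectangle'] (min_width=21, slack=0)
Line 6: ['fruit', 'metal', 'fire', 'are'] (min_width=20, slack=1)
Total lines: 6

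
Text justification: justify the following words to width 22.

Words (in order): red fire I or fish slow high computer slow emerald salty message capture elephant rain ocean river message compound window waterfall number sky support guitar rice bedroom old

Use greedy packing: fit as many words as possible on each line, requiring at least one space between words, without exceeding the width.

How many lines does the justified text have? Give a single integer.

Line 1: ['red', 'fire', 'I', 'or', 'fish'] (min_width=18, slack=4)
Line 2: ['slow', 'high', 'computer'] (min_width=18, slack=4)
Line 3: ['slow', 'emerald', 'salty'] (min_width=18, slack=4)
Line 4: ['message', 'capture'] (min_width=15, slack=7)
Line 5: ['elephant', 'rain', 'ocean'] (min_width=19, slack=3)
Line 6: ['river', 'message', 'compound'] (min_width=22, slack=0)
Line 7: ['window', 'waterfall'] (min_width=16, slack=6)
Line 8: ['number', 'sky', 'support'] (min_width=18, slack=4)
Line 9: ['guitar', 'rice', 'bedroom'] (min_width=19, slack=3)
Line 10: ['old'] (min_width=3, slack=19)
Total lines: 10

Answer: 10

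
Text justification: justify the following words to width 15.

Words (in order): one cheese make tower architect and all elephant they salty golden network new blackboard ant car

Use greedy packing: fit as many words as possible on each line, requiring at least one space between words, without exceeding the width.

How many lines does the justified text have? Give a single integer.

Answer: 8

Derivation:
Line 1: ['one', 'cheese', 'make'] (min_width=15, slack=0)
Line 2: ['tower', 'architect'] (min_width=15, slack=0)
Line 3: ['and', 'all'] (min_width=7, slack=8)
Line 4: ['elephant', 'they'] (min_width=13, slack=2)
Line 5: ['salty', 'golden'] (min_width=12, slack=3)
Line 6: ['network', 'new'] (min_width=11, slack=4)
Line 7: ['blackboard', 'ant'] (min_width=14, slack=1)
Line 8: ['car'] (min_width=3, slack=12)
Total lines: 8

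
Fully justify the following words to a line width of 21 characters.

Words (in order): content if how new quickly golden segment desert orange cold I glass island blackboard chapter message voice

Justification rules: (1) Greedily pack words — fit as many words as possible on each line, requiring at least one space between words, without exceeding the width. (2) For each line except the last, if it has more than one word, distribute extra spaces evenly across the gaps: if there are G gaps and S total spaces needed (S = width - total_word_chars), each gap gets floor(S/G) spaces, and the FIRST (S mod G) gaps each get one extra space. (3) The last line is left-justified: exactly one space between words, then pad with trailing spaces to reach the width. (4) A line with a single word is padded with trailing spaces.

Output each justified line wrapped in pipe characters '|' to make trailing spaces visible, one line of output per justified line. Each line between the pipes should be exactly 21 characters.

Answer: |content  if  how  new|
|quickly        golden|
|segment desert orange|
|cold  I  glass island|
|blackboard    chapter|
|message voice        |

Derivation:
Line 1: ['content', 'if', 'how', 'new'] (min_width=18, slack=3)
Line 2: ['quickly', 'golden'] (min_width=14, slack=7)
Line 3: ['segment', 'desert', 'orange'] (min_width=21, slack=0)
Line 4: ['cold', 'I', 'glass', 'island'] (min_width=19, slack=2)
Line 5: ['blackboard', 'chapter'] (min_width=18, slack=3)
Line 6: ['message', 'voice'] (min_width=13, slack=8)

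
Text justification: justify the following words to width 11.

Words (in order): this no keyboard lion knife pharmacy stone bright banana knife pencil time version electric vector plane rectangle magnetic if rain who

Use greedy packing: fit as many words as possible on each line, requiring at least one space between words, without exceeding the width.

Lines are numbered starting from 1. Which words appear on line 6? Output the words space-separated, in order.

Answer: bright

Derivation:
Line 1: ['this', 'no'] (min_width=7, slack=4)
Line 2: ['keyboard'] (min_width=8, slack=3)
Line 3: ['lion', 'knife'] (min_width=10, slack=1)
Line 4: ['pharmacy'] (min_width=8, slack=3)
Line 5: ['stone'] (min_width=5, slack=6)
Line 6: ['bright'] (min_width=6, slack=5)
Line 7: ['banana'] (min_width=6, slack=5)
Line 8: ['knife'] (min_width=5, slack=6)
Line 9: ['pencil', 'time'] (min_width=11, slack=0)
Line 10: ['version'] (min_width=7, slack=4)
Line 11: ['electric'] (min_width=8, slack=3)
Line 12: ['vector'] (min_width=6, slack=5)
Line 13: ['plane'] (min_width=5, slack=6)
Line 14: ['rectangle'] (min_width=9, slack=2)
Line 15: ['magnetic', 'if'] (min_width=11, slack=0)
Line 16: ['rain', 'who'] (min_width=8, slack=3)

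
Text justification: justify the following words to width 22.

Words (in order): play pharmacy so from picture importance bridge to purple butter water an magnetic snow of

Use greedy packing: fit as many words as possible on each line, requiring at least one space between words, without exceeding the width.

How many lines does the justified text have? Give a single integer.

Answer: 5

Derivation:
Line 1: ['play', 'pharmacy', 'so', 'from'] (min_width=21, slack=1)
Line 2: ['picture', 'importance'] (min_width=18, slack=4)
Line 3: ['bridge', 'to', 'purple'] (min_width=16, slack=6)
Line 4: ['butter', 'water', 'an'] (min_width=15, slack=7)
Line 5: ['magnetic', 'snow', 'of'] (min_width=16, slack=6)
Total lines: 5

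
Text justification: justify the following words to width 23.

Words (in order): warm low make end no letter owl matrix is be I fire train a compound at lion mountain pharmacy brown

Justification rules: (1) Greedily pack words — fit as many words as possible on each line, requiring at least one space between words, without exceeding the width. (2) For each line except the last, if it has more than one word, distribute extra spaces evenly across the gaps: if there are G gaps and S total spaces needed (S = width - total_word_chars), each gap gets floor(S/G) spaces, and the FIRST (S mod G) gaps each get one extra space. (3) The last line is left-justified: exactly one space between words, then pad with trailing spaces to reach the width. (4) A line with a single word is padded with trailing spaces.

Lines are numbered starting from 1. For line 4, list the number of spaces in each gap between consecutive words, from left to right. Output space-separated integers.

Answer: 5 4

Derivation:
Line 1: ['warm', 'low', 'make', 'end', 'no'] (min_width=20, slack=3)
Line 2: ['letter', 'owl', 'matrix', 'is', 'be'] (min_width=23, slack=0)
Line 3: ['I', 'fire', 'train', 'a', 'compound'] (min_width=23, slack=0)
Line 4: ['at', 'lion', 'mountain'] (min_width=16, slack=7)
Line 5: ['pharmacy', 'brown'] (min_width=14, slack=9)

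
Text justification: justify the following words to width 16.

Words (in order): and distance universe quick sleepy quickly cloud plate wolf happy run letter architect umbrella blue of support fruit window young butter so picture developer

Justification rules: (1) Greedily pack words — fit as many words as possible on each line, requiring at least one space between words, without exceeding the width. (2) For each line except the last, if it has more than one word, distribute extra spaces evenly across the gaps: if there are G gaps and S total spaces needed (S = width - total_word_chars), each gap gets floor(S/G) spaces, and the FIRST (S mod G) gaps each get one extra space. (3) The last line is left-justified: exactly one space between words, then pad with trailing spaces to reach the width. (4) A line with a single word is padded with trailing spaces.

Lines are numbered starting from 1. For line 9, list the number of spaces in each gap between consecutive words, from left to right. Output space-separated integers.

Answer: 5

Derivation:
Line 1: ['and', 'distance'] (min_width=12, slack=4)
Line 2: ['universe', 'quick'] (min_width=14, slack=2)
Line 3: ['sleepy', 'quickly'] (min_width=14, slack=2)
Line 4: ['cloud', 'plate', 'wolf'] (min_width=16, slack=0)
Line 5: ['happy', 'run', 'letter'] (min_width=16, slack=0)
Line 6: ['architect'] (min_width=9, slack=7)
Line 7: ['umbrella', 'blue', 'of'] (min_width=16, slack=0)
Line 8: ['support', 'fruit'] (min_width=13, slack=3)
Line 9: ['window', 'young'] (min_width=12, slack=4)
Line 10: ['butter', 'so'] (min_width=9, slack=7)
Line 11: ['picture'] (min_width=7, slack=9)
Line 12: ['developer'] (min_width=9, slack=7)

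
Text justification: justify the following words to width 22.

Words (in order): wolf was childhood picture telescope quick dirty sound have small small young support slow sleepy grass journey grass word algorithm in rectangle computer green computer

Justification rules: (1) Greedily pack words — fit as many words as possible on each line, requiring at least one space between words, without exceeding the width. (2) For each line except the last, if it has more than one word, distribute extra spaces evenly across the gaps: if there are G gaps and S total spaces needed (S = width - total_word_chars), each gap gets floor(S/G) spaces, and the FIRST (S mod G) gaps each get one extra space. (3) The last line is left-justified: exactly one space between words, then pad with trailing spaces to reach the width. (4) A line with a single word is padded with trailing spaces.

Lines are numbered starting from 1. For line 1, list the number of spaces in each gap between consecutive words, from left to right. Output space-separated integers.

Answer: 3 3

Derivation:
Line 1: ['wolf', 'was', 'childhood'] (min_width=18, slack=4)
Line 2: ['picture', 'telescope'] (min_width=17, slack=5)
Line 3: ['quick', 'dirty', 'sound', 'have'] (min_width=22, slack=0)
Line 4: ['small', 'small', 'young'] (min_width=17, slack=5)
Line 5: ['support', 'slow', 'sleepy'] (min_width=19, slack=3)
Line 6: ['grass', 'journey', 'grass'] (min_width=19, slack=3)
Line 7: ['word', 'algorithm', 'in'] (min_width=17, slack=5)
Line 8: ['rectangle', 'computer'] (min_width=18, slack=4)
Line 9: ['green', 'computer'] (min_width=14, slack=8)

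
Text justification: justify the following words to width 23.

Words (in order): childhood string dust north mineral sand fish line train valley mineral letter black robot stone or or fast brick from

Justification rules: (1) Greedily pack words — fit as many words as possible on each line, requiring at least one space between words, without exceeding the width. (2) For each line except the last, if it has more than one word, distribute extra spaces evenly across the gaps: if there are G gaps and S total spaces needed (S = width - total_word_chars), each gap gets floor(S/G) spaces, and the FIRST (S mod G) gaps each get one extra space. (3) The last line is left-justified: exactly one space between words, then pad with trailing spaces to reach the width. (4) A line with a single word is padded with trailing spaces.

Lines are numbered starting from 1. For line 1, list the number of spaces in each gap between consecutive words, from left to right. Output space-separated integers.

Line 1: ['childhood', 'string', 'dust'] (min_width=21, slack=2)
Line 2: ['north', 'mineral', 'sand', 'fish'] (min_width=23, slack=0)
Line 3: ['line', 'train', 'valley'] (min_width=17, slack=6)
Line 4: ['mineral', 'letter', 'black'] (min_width=20, slack=3)
Line 5: ['robot', 'stone', 'or', 'or', 'fast'] (min_width=22, slack=1)
Line 6: ['brick', 'from'] (min_width=10, slack=13)

Answer: 2 2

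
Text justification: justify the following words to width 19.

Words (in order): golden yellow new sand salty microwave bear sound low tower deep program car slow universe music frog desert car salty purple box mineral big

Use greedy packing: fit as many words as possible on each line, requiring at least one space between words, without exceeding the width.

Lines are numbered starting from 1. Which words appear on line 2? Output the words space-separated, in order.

Answer: sand salty

Derivation:
Line 1: ['golden', 'yellow', 'new'] (min_width=17, slack=2)
Line 2: ['sand', 'salty'] (min_width=10, slack=9)
Line 3: ['microwave', 'bear'] (min_width=14, slack=5)
Line 4: ['sound', 'low', 'tower'] (min_width=15, slack=4)
Line 5: ['deep', 'program', 'car'] (min_width=16, slack=3)
Line 6: ['slow', 'universe', 'music'] (min_width=19, slack=0)
Line 7: ['frog', 'desert', 'car'] (min_width=15, slack=4)
Line 8: ['salty', 'purple', 'box'] (min_width=16, slack=3)
Line 9: ['mineral', 'big'] (min_width=11, slack=8)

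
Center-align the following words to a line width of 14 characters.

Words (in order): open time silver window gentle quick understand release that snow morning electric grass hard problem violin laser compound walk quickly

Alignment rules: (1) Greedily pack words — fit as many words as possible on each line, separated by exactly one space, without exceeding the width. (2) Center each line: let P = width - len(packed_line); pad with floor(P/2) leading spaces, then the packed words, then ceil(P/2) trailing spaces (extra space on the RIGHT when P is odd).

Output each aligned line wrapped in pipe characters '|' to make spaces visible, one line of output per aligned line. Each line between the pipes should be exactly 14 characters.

Answer: |  open time   |
|silver window |
| gentle quick |
|  understand  |
| release that |
| snow morning |
|electric grass|
| hard problem |
| violin laser |
|compound walk |
|   quickly    |

Derivation:
Line 1: ['open', 'time'] (min_width=9, slack=5)
Line 2: ['silver', 'window'] (min_width=13, slack=1)
Line 3: ['gentle', 'quick'] (min_width=12, slack=2)
Line 4: ['understand'] (min_width=10, slack=4)
Line 5: ['release', 'that'] (min_width=12, slack=2)
Line 6: ['snow', 'morning'] (min_width=12, slack=2)
Line 7: ['electric', 'grass'] (min_width=14, slack=0)
Line 8: ['hard', 'problem'] (min_width=12, slack=2)
Line 9: ['violin', 'laser'] (min_width=12, slack=2)
Line 10: ['compound', 'walk'] (min_width=13, slack=1)
Line 11: ['quickly'] (min_width=7, slack=7)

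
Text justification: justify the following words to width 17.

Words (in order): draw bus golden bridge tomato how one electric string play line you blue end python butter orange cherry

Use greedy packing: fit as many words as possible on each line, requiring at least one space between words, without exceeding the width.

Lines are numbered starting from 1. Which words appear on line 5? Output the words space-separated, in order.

Answer: you blue end

Derivation:
Line 1: ['draw', 'bus', 'golden'] (min_width=15, slack=2)
Line 2: ['bridge', 'tomato', 'how'] (min_width=17, slack=0)
Line 3: ['one', 'electric'] (min_width=12, slack=5)
Line 4: ['string', 'play', 'line'] (min_width=16, slack=1)
Line 5: ['you', 'blue', 'end'] (min_width=12, slack=5)
Line 6: ['python', 'butter'] (min_width=13, slack=4)
Line 7: ['orange', 'cherry'] (min_width=13, slack=4)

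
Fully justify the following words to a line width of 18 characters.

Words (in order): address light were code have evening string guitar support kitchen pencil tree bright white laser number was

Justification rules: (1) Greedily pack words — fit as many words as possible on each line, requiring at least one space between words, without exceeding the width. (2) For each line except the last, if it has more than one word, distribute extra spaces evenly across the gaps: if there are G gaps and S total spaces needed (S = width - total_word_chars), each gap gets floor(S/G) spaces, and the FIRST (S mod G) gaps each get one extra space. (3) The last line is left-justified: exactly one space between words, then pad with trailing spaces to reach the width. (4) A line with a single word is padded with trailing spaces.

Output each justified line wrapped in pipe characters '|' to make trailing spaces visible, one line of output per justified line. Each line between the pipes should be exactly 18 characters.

Answer: |address light were|
|code  have evening|
|string      guitar|
|support    kitchen|
|pencil tree bright|
|white laser number|
|was               |

Derivation:
Line 1: ['address', 'light', 'were'] (min_width=18, slack=0)
Line 2: ['code', 'have', 'evening'] (min_width=17, slack=1)
Line 3: ['string', 'guitar'] (min_width=13, slack=5)
Line 4: ['support', 'kitchen'] (min_width=15, slack=3)
Line 5: ['pencil', 'tree', 'bright'] (min_width=18, slack=0)
Line 6: ['white', 'laser', 'number'] (min_width=18, slack=0)
Line 7: ['was'] (min_width=3, slack=15)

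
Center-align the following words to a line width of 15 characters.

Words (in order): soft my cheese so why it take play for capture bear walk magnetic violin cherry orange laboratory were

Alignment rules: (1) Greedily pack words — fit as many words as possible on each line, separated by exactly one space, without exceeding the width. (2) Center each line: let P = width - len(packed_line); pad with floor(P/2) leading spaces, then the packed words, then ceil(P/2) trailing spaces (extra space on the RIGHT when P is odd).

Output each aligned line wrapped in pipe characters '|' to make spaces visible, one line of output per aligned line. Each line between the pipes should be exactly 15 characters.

Line 1: ['soft', 'my', 'cheese'] (min_width=14, slack=1)
Line 2: ['so', 'why', 'it', 'take'] (min_width=14, slack=1)
Line 3: ['play', 'for'] (min_width=8, slack=7)
Line 4: ['capture', 'bear'] (min_width=12, slack=3)
Line 5: ['walk', 'magnetic'] (min_width=13, slack=2)
Line 6: ['violin', 'cherry'] (min_width=13, slack=2)
Line 7: ['orange'] (min_width=6, slack=9)
Line 8: ['laboratory', 'were'] (min_width=15, slack=0)

Answer: |soft my cheese |
|so why it take |
|   play for    |
| capture bear  |
| walk magnetic |
| violin cherry |
|    orange     |
|laboratory were|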